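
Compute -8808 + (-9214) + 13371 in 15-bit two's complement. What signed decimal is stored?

-4651

-8808 + (-9214) = -18022 → wraps to 14746 (011100110011010)
14746 + 13371 = 28117 → wraps to -4651 (110110111010101)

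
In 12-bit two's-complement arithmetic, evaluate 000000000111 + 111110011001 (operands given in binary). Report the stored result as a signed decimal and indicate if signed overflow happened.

-96; no overflow

000000000111 = 7 (signed)
111110011001 = -103 (signed)
  000000000111
+ 111110011001
= 111110100000
Result 111110100000: MSB = 1 → 4000 − 4096 = -96.
Addends have opposite signs, so signed overflow cannot occur.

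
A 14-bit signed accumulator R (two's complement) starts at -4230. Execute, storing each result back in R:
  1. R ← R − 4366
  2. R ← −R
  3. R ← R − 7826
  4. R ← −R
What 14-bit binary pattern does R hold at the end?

11110011111110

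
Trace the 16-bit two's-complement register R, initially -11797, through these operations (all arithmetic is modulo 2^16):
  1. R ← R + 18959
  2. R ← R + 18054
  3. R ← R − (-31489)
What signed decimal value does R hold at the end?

-8831

Start: R = -11797 = 1101000111101011.
R = -11797 + 18959 = 7162 = 0001101111111010
R = 7162 + 18054 = 25216 = 0110001010000000
R = 25216 − (-31489) = 56705; wraps to -8831 = 1101110110000001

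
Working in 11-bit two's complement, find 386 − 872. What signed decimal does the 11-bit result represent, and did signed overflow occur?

-486; no overflow

386 → 00110000010
872 → 01101101000
Subtract via negate-and-add: invert 01101101000 + 1 = 10010011000 (i.e. -872).
  00110000010
+ 10010011000
= 11000011010
Result 11000011010: MSB = 1 → 1562 − 2048 = -486.
Addends (after negating the subtrahend) have opposite signs, so signed overflow cannot occur.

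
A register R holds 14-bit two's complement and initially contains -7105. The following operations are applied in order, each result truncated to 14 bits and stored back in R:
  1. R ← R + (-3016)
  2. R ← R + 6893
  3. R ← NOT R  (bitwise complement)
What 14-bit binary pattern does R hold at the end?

Start: R = -7105 = 10010000111111.
R = -7105 + (-3016) = -10121; wraps to 6263 = 01100001110111
R = 6263 + 6893 = 13156; wraps to -3228 = 11001101100100
R = NOT 11001101100100 = 00110010011011 = 3227

00110010011011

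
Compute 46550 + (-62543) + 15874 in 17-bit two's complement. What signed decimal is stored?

-119

46550 + (-62543) = -15993 (11100000110000111)
-15993 + 15874 = -119 (11111111110001001)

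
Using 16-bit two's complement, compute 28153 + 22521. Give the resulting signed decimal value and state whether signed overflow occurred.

-14862; overflow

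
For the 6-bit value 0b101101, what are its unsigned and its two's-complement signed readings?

unsigned = 45, signed = -19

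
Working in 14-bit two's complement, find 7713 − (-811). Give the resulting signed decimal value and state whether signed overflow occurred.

7713 → 01111000100001
-811 → 11110011010101
Subtract via negate-and-add: invert 11110011010101 + 1 = 00001100101011 (i.e. 811).
  01111000100001
+ 00001100101011
= 10000101001100
Result 10000101001100: MSB = 1 → 8524 − 16384 = -7860.
Both addends (after negating the subtrahend) are non-negative but the stored result is negative: signed overflow. The true value 7713 − (-811) = 8524 lies outside [-8192, 8191].

-7860; overflow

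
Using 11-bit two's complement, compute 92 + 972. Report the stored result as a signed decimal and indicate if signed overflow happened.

-984; overflow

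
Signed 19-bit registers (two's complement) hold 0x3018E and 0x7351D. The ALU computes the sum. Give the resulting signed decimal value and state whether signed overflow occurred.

0x3018E = 0110000000110001110 = 197006 (signed)
0x7351D = 1110011010100011101 = -51939 (signed)
  0110000000110001110
+ 1110011010100011101
= 0100011011010101011  (discard carry-out 1)
Result 0100011011010101011: MSB = 0 → value 145067.
Addends have opposite signs, so signed overflow cannot occur.

145067; no overflow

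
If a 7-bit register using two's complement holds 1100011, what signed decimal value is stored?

MSB is 1, so the value is negative.
Unsigned reading: 99. Subtract 2^7 = 128: 99 − 128 = -29.

-29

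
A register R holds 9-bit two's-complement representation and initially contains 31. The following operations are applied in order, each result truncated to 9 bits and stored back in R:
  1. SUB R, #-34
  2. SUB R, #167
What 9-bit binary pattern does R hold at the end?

110011010

Start: R = 31 = 000011111.
R = 31 − (-34) = 65 = 001000001
R = 65 − 167 = -102 = 110011010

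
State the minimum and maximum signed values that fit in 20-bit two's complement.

Minimum: −2^19 = -524288.
Maximum: 2^19 − 1 = 524287.

min = -524288, max = 524287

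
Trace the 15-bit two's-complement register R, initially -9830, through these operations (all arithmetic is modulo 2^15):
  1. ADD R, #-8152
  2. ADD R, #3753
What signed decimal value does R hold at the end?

-14229

Start: R = -9830 = 101100110011010.
R = -9830 + (-8152) = -17982; wraps to 14786 = 011100111000010
R = 14786 + 3753 = 18539; wraps to -14229 = 100100001101011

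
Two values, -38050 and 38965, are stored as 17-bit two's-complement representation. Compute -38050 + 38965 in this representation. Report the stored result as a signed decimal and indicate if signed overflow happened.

915; no overflow

-38050 → 10110101101011110
38965 → 01001100000110101
  10110101101011110
+ 01001100000110101
= 00000001110010011  (discard carry-out 1)
Result 00000001110010011: MSB = 0 → value 915.
Addends have opposite signs, so signed overflow cannot occur.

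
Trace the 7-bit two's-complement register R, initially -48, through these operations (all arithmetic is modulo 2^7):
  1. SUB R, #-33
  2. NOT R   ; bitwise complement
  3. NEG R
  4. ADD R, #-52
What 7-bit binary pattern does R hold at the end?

Start: R = -48 = 1010000.
R = -48 − (-33) = -15 = 1110001
R = NOT 1110001 = 0001110 = 14
R = −(14) = -14 = 1110010
R = -14 + (-52) = -66; wraps to 62 = 0111110

0111110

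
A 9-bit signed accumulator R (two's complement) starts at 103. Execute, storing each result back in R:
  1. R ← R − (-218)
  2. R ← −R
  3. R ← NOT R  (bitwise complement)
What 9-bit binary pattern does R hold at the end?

Start: R = 103 = 001100111.
R = 103 − (-218) = 321; wraps to -191 = 101000001
R = −(-191) = 191 = 010111111
R = NOT 010111111 = 101000000 = -192

101000000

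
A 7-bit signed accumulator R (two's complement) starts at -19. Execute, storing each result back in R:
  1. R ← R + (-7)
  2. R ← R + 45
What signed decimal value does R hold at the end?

Start: R = -19 = 1101101.
R = -19 + (-7) = -26 = 1100110
R = -26 + 45 = 19 = 0010011

19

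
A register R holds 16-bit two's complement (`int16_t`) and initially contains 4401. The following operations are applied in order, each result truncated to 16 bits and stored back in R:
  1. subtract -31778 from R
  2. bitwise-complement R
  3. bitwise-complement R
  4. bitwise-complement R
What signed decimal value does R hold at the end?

29356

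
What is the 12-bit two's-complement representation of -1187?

101101011101

|-1187| = 1187 = 010010100011 in 12 bits.
Invert the bits: 101101011100. Add 1: 101101011101.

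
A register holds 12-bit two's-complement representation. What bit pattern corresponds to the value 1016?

001111111000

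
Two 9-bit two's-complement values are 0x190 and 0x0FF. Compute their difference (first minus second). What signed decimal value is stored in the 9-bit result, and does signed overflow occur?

0x190 = 110010000 = -112 (signed)
0x0FF = 011111111 = 255 (signed)
Subtract via negate-and-add: invert 011111111 + 1 = 100000001 (i.e. -255).
  110010000
+ 100000001
= 010010001  (discard carry-out 1)
Result 010010001: MSB = 0 → value 145.
Both addends (after negating the subtrahend) are negative but the stored result is non-negative: signed overflow. The true value -112 − 255 = -367 lies outside [-256, 255].

145; overflow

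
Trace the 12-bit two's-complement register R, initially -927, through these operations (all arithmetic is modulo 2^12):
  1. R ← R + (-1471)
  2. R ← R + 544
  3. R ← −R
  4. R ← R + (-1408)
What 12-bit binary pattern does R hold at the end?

000110111110

Start: R = -927 = 110001100001.
R = -927 + (-1471) = -2398; wraps to 1698 = 011010100010
R = 1698 + 544 = 2242; wraps to -1854 = 100011000010
R = −(-1854) = 1854 = 011100111110
R = 1854 + (-1408) = 446 = 000110111110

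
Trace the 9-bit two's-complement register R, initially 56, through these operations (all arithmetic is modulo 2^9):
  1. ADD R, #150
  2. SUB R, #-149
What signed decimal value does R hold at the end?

-157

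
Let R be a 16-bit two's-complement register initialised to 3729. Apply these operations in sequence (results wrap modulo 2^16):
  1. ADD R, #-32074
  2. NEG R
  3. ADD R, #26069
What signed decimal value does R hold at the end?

-11122

Start: R = 3729 = 0000111010010001.
R = 3729 + (-32074) = -28345 = 1001000101000111
R = −(-28345) = 28345 = 0110111010111001
R = 28345 + 26069 = 54414; wraps to -11122 = 1101010010001110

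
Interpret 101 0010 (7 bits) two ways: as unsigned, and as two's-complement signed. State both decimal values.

Unsigned: 1010010 = 82.
Signed: MSB=1 → 82 − 128 = -46.

unsigned = 82, signed = -46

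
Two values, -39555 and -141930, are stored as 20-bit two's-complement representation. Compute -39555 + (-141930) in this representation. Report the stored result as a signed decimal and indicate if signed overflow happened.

-39555 → 11110110010101111101
-141930 → 11011101010110010110
  11110110010101111101
+ 11011101010110010110
= 11010011101100010011  (discard carry-out 1)
Result 11010011101100010011: MSB = 1 → 867091 − 1048576 = -181485.
Both addends are negative and so is the stored result: no signed overflow.

-181485; no overflow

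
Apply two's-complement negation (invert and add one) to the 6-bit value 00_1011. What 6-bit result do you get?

110101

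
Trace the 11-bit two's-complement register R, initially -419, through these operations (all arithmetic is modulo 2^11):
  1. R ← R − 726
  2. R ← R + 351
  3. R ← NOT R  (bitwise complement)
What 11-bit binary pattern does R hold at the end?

Start: R = -419 = 11001011101.
R = -419 − 726 = -1145; wraps to 903 = 01110000111
R = 903 + 351 = 1254; wraps to -794 = 10011100110
R = NOT 10011100110 = 01100011001 = 793

01100011001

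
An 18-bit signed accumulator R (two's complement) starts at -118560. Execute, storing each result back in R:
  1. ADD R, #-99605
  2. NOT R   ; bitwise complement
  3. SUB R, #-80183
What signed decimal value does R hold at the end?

36203

Start: R = -118560 = 100011000011100000.
R = -118560 + (-99605) = -218165; wraps to 43979 = 001010101111001011
R = NOT 001010101111001011 = 110101010000110100 = -43980
R = -43980 − (-80183) = 36203 = 001000110101101011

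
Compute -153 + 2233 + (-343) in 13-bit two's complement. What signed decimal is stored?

1737

-153 + 2233 = 2080 (0100000100000)
2080 + (-343) = 1737 (0011011001001)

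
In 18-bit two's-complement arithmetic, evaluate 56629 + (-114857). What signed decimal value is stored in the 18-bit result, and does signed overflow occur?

-58228; no overflow

56629 → 001101110100110101
-114857 → 100011111101010111
  001101110100110101
+ 100011111101010111
= 110001110010001100
Result 110001110010001100: MSB = 1 → 203916 − 262144 = -58228.
Addends have opposite signs, so signed overflow cannot occur.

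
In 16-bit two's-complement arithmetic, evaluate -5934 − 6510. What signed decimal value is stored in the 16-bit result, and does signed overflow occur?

-12444; no overflow

-5934 → 1110100011010010
6510 → 0001100101101110
Subtract via negate-and-add: invert 0001100101101110 + 1 = 1110011010010010 (i.e. -6510).
  1110100011010010
+ 1110011010010010
= 1100111101100100  (discard carry-out 1)
Result 1100111101100100: MSB = 1 → 53092 − 65536 = -12444.
Both addends (after negating the subtrahend) are negative and so is the stored result: no signed overflow.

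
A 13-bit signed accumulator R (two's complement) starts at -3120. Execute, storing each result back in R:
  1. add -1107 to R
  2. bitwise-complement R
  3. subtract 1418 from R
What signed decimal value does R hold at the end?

Start: R = -3120 = 1001111010000.
R = -3120 + (-1107) = -4227; wraps to 3965 = 0111101111101
R = NOT 0111101111101 = 1000010000010 = -3966
R = -3966 − 1418 = -5384; wraps to 2808 = 0101011111000

2808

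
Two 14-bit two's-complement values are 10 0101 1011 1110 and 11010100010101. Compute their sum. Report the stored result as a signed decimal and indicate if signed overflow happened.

6867; overflow

10 0101 1011 1110 → 10010110111110 = -6722 (signed)
11010100010101 = -2795 (signed)
  10010110111110
+ 11010100010101
= 01101011010011  (discard carry-out 1)
Result 01101011010011: MSB = 0 → value 6867.
Both addends are negative but the stored result is non-negative: signed overflow. The true value -6722 + (-2795) = -9517 lies outside [-8192, 8191].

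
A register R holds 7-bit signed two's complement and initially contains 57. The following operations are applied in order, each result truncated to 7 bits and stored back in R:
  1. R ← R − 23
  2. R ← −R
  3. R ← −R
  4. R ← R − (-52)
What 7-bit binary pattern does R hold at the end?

Start: R = 57 = 0111001.
R = 57 − 23 = 34 = 0100010
R = −(34) = -34 = 1011110
R = −(-34) = 34 = 0100010
R = 34 − (-52) = 86; wraps to -42 = 1010110

1010110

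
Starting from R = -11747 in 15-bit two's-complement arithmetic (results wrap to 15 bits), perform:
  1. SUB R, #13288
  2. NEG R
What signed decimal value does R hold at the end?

Start: R = -11747 = 101001000011101.
R = -11747 − 13288 = -25035; wraps to 7733 = 001111000110101
R = −(7733) = -7733 = 110000111001011

-7733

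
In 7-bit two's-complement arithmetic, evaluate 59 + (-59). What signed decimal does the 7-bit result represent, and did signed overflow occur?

0; no overflow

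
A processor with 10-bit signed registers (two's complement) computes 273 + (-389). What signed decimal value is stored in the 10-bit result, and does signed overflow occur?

273 → 0100010001
-389 → 1001111011
  0100010001
+ 1001111011
= 1110001100
Result 1110001100: MSB = 1 → 908 − 1024 = -116.
Addends have opposite signs, so signed overflow cannot occur.

-116; no overflow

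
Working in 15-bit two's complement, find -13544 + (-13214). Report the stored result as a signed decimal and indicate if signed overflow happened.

-13544 → 100101100011000
-13214 → 100110001100010
  100101100011000
+ 100110001100010
= 001011101111010  (discard carry-out 1)
Result 001011101111010: MSB = 0 → value 6010.
Both addends are negative but the stored result is non-negative: signed overflow. The true value -13544 + (-13214) = -26758 lies outside [-16384, 16383].

6010; overflow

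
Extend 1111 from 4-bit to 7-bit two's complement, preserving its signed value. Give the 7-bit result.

1111111

MSB of 1111 is 1; replicate it into the new high bits.
111|1111 → 1111111 (still -1).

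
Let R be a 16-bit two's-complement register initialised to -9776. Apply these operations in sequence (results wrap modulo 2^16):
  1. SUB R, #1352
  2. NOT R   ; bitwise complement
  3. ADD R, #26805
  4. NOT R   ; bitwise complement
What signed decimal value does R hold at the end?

27603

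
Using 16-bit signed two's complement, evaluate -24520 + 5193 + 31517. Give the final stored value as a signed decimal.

12190

-24520 + 5193 = -19327 (1011010010000001)
-19327 + 31517 = 12190 (0010111110011110)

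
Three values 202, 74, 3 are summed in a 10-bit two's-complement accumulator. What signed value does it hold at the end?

279

202 + 74 = 276 (0100010100)
276 + 3 = 279 (0100010111)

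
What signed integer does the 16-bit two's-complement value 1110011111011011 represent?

-6181

MSB is 1, so the value is negative.
Unsigned reading: 59355. Subtract 2^16 = 65536: 59355 − 65536 = -6181.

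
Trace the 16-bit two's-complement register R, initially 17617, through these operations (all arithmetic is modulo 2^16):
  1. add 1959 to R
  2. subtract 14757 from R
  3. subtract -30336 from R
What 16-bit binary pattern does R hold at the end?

1000100101010011

Start: R = 17617 = 0100010011010001.
R = 17617 + 1959 = 19576 = 0100110001111000
R = 19576 − 14757 = 4819 = 0001001011010011
R = 4819 − (-30336) = 35155; wraps to -30381 = 1000100101010011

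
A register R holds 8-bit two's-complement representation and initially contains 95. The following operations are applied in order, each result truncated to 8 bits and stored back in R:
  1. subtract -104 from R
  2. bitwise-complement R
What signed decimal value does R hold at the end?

56

Start: R = 95 = 01011111.
R = 95 − (-104) = 199; wraps to -57 = 11000111
R = NOT 11000111 = 00111000 = 56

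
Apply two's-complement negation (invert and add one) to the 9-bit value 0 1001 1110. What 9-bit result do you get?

Invert: 101100001. Add 1: 101100010.
Check: 010011110 = 158, 101100010 = -158.

101100010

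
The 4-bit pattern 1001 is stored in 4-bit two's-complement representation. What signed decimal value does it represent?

MSB is 1, so the value is negative.
Unsigned reading: 9. Subtract 2^4 = 16: 9 − 16 = -7.

-7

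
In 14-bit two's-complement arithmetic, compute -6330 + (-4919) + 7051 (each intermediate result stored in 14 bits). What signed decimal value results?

-6330 + (-4919) = -11249 → wraps to 5135 (01010000001111)
5135 + 7051 = 12186 → wraps to -4198 (10111110011010)

-4198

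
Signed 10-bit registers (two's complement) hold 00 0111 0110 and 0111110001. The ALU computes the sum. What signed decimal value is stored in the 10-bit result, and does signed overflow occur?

00 0111 0110 → 0001110110 = 118 (signed)
0111110001 = 497 (signed)
  0001110110
+ 0111110001
= 1001100111
Result 1001100111: MSB = 1 → 615 − 1024 = -409.
Both addends are non-negative but the stored result is negative: signed overflow. The true value 118 + 497 = 615 lies outside [-512, 511].

-409; overflow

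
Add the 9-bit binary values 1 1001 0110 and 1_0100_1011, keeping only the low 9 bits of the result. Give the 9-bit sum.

011100001

  110010110
+ 101001011
= 011100001  (discard carry-out 1)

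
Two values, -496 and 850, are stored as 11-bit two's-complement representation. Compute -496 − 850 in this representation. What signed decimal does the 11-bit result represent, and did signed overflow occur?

-496 → 11000010000
850 → 01101010010
Subtract via negate-and-add: invert 01101010010 + 1 = 10010101110 (i.e. -850).
  11000010000
+ 10010101110
= 01010111110  (discard carry-out 1)
Result 01010111110: MSB = 0 → value 702.
Both addends (after negating the subtrahend) are negative but the stored result is non-negative: signed overflow. The true value -496 − 850 = -1346 lies outside [-1024, 1023].

702; overflow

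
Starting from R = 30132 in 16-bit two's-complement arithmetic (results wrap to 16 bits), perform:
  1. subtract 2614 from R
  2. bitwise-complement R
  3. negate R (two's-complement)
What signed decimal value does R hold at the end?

Start: R = 30132 = 0111010110110100.
R = 30132 − 2614 = 27518 = 0110101101111110
R = NOT 0110101101111110 = 1001010010000001 = -27519
R = −(-27519) = 27519 = 0110101101111111

27519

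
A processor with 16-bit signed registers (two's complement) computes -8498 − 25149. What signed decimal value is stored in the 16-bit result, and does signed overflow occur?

-8498 → 1101111011001110
25149 → 0110001000111101
Subtract via negate-and-add: invert 0110001000111101 + 1 = 1001110111000011 (i.e. -25149).
  1101111011001110
+ 1001110111000011
= 0111110010010001  (discard carry-out 1)
Result 0111110010010001: MSB = 0 → value 31889.
Both addends (after negating the subtrahend) are negative but the stored result is non-negative: signed overflow. The true value -8498 − 25149 = -33647 lies outside [-32768, 32767].

31889; overflow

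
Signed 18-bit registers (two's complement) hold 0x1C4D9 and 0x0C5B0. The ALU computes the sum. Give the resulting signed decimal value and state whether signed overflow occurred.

-95607; overflow

0x1C4D9 = 011100010011011001 = 115929 (signed)
0x0C5B0 = 001100010110110000 = 50608 (signed)
  011100010011011001
+ 001100010110110000
= 101000101010001001
Result 101000101010001001: MSB = 1 → 166537 − 262144 = -95607.
Both addends are non-negative but the stored result is negative: signed overflow. The true value 115929 + 50608 = 166537 lies outside [-131072, 131071].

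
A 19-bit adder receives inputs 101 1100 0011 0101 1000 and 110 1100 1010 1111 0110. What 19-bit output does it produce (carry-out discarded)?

1001000111001001110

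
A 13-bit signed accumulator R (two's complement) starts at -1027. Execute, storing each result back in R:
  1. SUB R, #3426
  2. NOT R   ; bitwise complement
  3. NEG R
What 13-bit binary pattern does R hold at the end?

Start: R = -1027 = 1101111111101.
R = -1027 − 3426 = -4453; wraps to 3739 = 0111010011011
R = NOT 0111010011011 = 1000101100100 = -3740
R = −(-3740) = 3740 = 0111010011100

0111010011100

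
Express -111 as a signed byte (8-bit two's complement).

|-111| = 111 = 01101111 in 8 bits.
Invert the bits: 10010000. Add 1: 10010001.

10010001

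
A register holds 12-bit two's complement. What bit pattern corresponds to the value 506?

000111111010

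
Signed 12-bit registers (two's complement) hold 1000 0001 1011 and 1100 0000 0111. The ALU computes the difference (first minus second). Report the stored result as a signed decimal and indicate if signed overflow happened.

-1004; no overflow

1000 0001 1011 → 100000011011 = -2021 (signed)
1100 0000 0111 → 110000000111 = -1017 (signed)
Subtract via negate-and-add: invert 110000000111 + 1 = 001111111001 (i.e. 1017).
  100000011011
+ 001111111001
= 110000010100
Result 110000010100: MSB = 1 → 3092 − 4096 = -1004.
Addends (after negating the subtrahend) have opposite signs, so signed overflow cannot occur.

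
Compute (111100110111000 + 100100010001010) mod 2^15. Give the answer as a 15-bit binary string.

  111100110111000
+ 100100010001010
= 100001001000010  (discard carry-out 1)

100001001000010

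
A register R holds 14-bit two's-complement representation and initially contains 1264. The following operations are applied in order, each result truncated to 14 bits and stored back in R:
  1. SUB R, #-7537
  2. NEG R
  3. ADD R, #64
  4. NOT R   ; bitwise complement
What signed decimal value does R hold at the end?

Start: R = 1264 = 00010011110000.
R = 1264 − (-7537) = 8801; wraps to -7583 = 10001001100001
R = −(-7583) = 7583 = 01110110011111
R = 7583 + 64 = 7647 = 01110111011111
R = NOT 01110111011111 = 10001000100000 = -7648

-7648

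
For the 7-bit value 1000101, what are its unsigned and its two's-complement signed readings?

unsigned = 69, signed = -59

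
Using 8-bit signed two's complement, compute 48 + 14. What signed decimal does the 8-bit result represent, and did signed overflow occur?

62; no overflow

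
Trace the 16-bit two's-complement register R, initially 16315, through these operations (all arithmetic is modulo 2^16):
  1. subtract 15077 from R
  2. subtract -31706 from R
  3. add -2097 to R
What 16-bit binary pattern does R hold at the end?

0111100001111111

Start: R = 16315 = 0011111110111011.
R = 16315 − 15077 = 1238 = 0000010011010110
R = 1238 − (-31706) = 32944; wraps to -32592 = 1000000010110000
R = -32592 + (-2097) = -34689; wraps to 30847 = 0111100001111111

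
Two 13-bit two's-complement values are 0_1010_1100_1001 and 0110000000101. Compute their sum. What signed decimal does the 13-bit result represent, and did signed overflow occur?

0_1010_1100_1001 → 0101011001001 = 2761 (signed)
0110000000101 = 3077 (signed)
  0101011001001
+ 0110000000101
= 1011011001110
Result 1011011001110: MSB = 1 → 5838 − 8192 = -2354.
Both addends are non-negative but the stored result is negative: signed overflow. The true value 2761 + 3077 = 5838 lies outside [-4096, 4095].

-2354; overflow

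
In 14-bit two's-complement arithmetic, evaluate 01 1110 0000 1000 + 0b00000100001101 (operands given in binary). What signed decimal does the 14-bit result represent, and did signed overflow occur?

7957; no overflow

01 1110 0000 1000 → 01111000001000 = 7688 (signed)
0b00000100001101 → 00000100001101 = 269 (signed)
  01111000001000
+ 00000100001101
= 01111100010101
Result 01111100010101: MSB = 0 → value 7957.
Both addends are non-negative and so is the stored result: no signed overflow.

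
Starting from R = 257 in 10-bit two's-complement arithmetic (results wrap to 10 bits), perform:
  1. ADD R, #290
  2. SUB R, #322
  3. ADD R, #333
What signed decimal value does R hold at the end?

-466

Start: R = 257 = 0100000001.
R = 257 + 290 = 547; wraps to -477 = 1000100011
R = -477 − 322 = -799; wraps to 225 = 0011100001
R = 225 + 333 = 558; wraps to -466 = 1000101110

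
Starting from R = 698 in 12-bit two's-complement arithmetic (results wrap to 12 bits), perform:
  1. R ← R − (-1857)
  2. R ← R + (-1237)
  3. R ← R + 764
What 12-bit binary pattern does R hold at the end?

100000100010

Start: R = 698 = 001010111010.
R = 698 − (-1857) = 2555; wraps to -1541 = 100111111011
R = -1541 + (-1237) = -2778; wraps to 1318 = 010100100110
R = 1318 + 764 = 2082; wraps to -2014 = 100000100010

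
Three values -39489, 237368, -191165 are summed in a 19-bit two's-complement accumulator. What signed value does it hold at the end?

6714

-39489 + 237368 = 197879 (0110000010011110111)
197879 + (-191165) = 6714 (0000001101000111010)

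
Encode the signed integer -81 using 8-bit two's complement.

10101111

|-81| = 81 = 01010001 in 8 bits.
Invert the bits: 10101110. Add 1: 10101111.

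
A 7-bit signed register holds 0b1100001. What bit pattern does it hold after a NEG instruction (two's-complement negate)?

Invert: 0011110. Add 1: 0011111.

0011111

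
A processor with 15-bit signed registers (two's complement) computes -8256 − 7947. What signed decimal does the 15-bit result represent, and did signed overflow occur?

-16203; no overflow

-8256 → 101111111000000
7947 → 001111100001011
Subtract via negate-and-add: invert 001111100001011 + 1 = 110000011110101 (i.e. -7947).
  101111111000000
+ 110000011110101
= 100000010110101  (discard carry-out 1)
Result 100000010110101: MSB = 1 → 16565 − 32768 = -16203.
Both addends (after negating the subtrahend) are negative and so is the stored result: no signed overflow.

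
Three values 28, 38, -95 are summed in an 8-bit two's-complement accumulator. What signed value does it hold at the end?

-29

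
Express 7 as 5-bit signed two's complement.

00111

7 is non-negative, so write it directly in 5 bits: 00111.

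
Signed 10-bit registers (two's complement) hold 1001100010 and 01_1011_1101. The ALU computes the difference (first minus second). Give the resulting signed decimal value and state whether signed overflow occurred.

165; overflow

1001100010 = -414 (signed)
01_1011_1101 → 0110111101 = 445 (signed)
Subtract via negate-and-add: invert 0110111101 + 1 = 1001000011 (i.e. -445).
  1001100010
+ 1001000011
= 0010100101  (discard carry-out 1)
Result 0010100101: MSB = 0 → value 165.
Both addends (after negating the subtrahend) are negative but the stored result is non-negative: signed overflow. The true value -414 − 445 = -859 lies outside [-512, 511].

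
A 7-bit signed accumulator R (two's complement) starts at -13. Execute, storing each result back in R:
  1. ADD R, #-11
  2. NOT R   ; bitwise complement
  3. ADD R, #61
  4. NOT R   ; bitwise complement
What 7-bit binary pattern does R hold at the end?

0101011

Start: R = -13 = 1110011.
R = -13 + (-11) = -24 = 1101000
R = NOT 1101000 = 0010111 = 23
R = 23 + 61 = 84; wraps to -44 = 1010100
R = NOT 1010100 = 0101011 = 43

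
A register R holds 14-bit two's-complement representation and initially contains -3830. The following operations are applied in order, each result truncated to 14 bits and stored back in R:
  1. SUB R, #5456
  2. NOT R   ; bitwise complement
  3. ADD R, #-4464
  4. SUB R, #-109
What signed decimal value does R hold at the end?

4930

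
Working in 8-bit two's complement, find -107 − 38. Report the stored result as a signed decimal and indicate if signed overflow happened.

-107 → 10010101
38 → 00100110
Subtract via negate-and-add: invert 00100110 + 1 = 11011010 (i.e. -38).
  10010101
+ 11011010
= 01101111  (discard carry-out 1)
Result 01101111: MSB = 0 → value 111.
Both addends (after negating the subtrahend) are negative but the stored result is non-negative: signed overflow. The true value -107 − 38 = -145 lies outside [-128, 127].

111; overflow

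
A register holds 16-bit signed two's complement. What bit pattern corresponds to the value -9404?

|-9404| = 9404 = 0010010010111100 in 16 bits.
Invert the bits: 1101101101000011. Add 1: 1101101101000100.
Check: 1101101101000100 reads as 56132 − 65536 = -9404.

1101101101000100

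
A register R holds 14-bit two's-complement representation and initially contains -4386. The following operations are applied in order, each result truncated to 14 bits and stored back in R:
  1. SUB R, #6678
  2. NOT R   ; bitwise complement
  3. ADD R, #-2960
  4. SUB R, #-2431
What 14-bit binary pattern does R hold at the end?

Start: R = -4386 = 10111011011110.
R = -4386 − 6678 = -11064; wraps to 5320 = 01010011001000
R = NOT 01010011001000 = 10101100110111 = -5321
R = -5321 + (-2960) = -8281; wraps to 8103 = 01111110100111
R = 8103 − (-2431) = 10534; wraps to -5850 = 10100100100110

10100100100110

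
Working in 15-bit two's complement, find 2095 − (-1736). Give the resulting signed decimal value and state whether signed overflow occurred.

3831; no overflow

2095 → 000100000101111
-1736 → 111100100111000
Subtract via negate-and-add: invert 111100100111000 + 1 = 000011011001000 (i.e. 1736).
  000100000101111
+ 000011011001000
= 000111011110111
Result 000111011110111: MSB = 0 → value 3831.
Both addends (after negating the subtrahend) are non-negative and so is the stored result: no signed overflow.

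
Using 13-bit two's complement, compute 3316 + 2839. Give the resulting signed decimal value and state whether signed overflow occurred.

-2037; overflow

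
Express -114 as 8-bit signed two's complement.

10001110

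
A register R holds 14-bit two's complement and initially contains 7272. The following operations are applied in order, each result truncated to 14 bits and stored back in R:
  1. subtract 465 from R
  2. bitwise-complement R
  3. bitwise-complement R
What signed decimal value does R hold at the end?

6807

Start: R = 7272 = 01110001101000.
R = 7272 − 465 = 6807 = 01101010010111
R = NOT 01101010010111 = 10010101101000 = -6808
R = NOT 10010101101000 = 01101010010111 = 6807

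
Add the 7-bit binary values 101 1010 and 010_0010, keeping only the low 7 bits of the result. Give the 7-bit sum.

1111100

  1011010
+ 0100010
= 1111100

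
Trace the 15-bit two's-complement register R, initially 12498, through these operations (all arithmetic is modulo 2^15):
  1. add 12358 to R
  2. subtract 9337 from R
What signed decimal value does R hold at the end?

Start: R = 12498 = 011000011010010.
R = 12498 + 12358 = 24856; wraps to -7912 = 110000100011000
R = -7912 − 9337 = -17249; wraps to 15519 = 011110010011111

15519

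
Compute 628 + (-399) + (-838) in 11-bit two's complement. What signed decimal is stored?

-609

628 + (-399) = 229 (00011100101)
229 + (-838) = -609 (10110011111)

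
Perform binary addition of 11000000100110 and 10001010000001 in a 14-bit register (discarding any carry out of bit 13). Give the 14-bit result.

01001010100111

  11000000100110
+ 10001010000001
= 01001010100111  (discard carry-out 1)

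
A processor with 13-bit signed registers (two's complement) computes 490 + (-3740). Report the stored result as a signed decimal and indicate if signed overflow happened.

490 → 0000111101010
-3740 → 1000101100100
  0000111101010
+ 1000101100100
= 1001101001110
Result 1001101001110: MSB = 1 → 4942 − 8192 = -3250.
Addends have opposite signs, so signed overflow cannot occur.

-3250; no overflow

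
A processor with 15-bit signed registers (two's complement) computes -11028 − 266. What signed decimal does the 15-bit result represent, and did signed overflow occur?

-11294; no overflow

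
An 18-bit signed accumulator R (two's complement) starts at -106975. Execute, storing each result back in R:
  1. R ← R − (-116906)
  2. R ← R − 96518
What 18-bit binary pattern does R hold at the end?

Start: R = -106975 = 100101111000100001.
R = -106975 − (-116906) = 9931 = 000010011011001011
R = 9931 − 96518 = -86587 = 101010110111000101

101010110111000101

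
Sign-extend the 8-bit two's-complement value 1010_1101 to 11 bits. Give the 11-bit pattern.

11110101101

MSB of 10101101 is 1; replicate it into the new high bits.
111|10101101 → 11110101101 (still -83).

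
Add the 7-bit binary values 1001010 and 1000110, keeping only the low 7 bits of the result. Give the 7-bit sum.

0010000

  1001010
+ 1000110
= 0010000  (discard carry-out 1)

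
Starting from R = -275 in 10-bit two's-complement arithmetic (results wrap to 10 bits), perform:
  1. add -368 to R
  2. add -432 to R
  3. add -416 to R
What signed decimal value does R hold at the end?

-467

Start: R = -275 = 1011101101.
R = -275 + (-368) = -643; wraps to 381 = 0101111101
R = 381 + (-432) = -51 = 1111001101
R = -51 + (-416) = -467 = 1000101101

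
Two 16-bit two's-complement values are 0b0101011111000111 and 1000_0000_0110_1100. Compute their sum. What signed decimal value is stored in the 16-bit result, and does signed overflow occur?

0b0101011111000111 → 0101011111000111 = 22471 (signed)
1000_0000_0110_1100 → 1000000001101100 = -32660 (signed)
  0101011111000111
+ 1000000001101100
= 1101100000110011
Result 1101100000110011: MSB = 1 → 55347 − 65536 = -10189.
Addends have opposite signs, so signed overflow cannot occur.

-10189; no overflow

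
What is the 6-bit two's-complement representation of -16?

110000

|-16| = 16 = 010000 in 6 bits.
Invert the bits: 101111. Add 1: 110000.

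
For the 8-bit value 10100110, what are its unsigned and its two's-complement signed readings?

Unsigned: 10100110 = 166.
Signed: MSB=1 → 166 − 256 = -90.

unsigned = 166, signed = -90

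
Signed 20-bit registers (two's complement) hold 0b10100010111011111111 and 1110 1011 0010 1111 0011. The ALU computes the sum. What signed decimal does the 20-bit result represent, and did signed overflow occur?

-466446; no overflow

0b10100010111011111111 → 10100010111011111111 = -381185 (signed)
1110 1011 0010 1111 0011 → 11101011001011110011 = -85261 (signed)
  10100010111011111111
+ 11101011001011110011
= 10001110000111110010  (discard carry-out 1)
Result 10001110000111110010: MSB = 1 → 582130 − 1048576 = -466446.
Both addends are negative and so is the stored result: no signed overflow.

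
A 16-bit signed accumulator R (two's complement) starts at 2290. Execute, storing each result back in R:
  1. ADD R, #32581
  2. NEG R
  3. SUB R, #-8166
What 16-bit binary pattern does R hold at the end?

1001011110101111

Start: R = 2290 = 0000100011110010.
R = 2290 + 32581 = 34871; wraps to -30665 = 1000100000110111
R = −(-30665) = 30665 = 0111011111001001
R = 30665 − (-8166) = 38831; wraps to -26705 = 1001011110101111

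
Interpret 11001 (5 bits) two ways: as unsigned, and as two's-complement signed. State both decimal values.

Unsigned: 11001 = 25.
Signed: MSB=1 → 25 − 32 = -7.

unsigned = 25, signed = -7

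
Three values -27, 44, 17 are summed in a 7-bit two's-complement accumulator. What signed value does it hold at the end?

34

-27 + 44 = 17 (0010001)
17 + 17 = 34 (0100010)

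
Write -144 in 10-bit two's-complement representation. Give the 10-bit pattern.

1101110000

|-144| = 144 = 0010010000 in 10 bits.
Invert the bits: 1101101111. Add 1: 1101110000.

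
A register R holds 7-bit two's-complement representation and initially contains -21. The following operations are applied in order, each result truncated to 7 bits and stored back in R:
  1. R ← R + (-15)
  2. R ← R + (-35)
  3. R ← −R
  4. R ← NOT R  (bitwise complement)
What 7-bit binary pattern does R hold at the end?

0111000

Start: R = -21 = 1101011.
R = -21 + (-15) = -36 = 1011100
R = -36 + (-35) = -71; wraps to 57 = 0111001
R = −(57) = -57 = 1000111
R = NOT 1000111 = 0111000 = 56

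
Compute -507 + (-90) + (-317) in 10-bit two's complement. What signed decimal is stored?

-507 + (-90) = -597 → wraps to 427 (0110101011)
427 + (-317) = 110 (0001101110)

110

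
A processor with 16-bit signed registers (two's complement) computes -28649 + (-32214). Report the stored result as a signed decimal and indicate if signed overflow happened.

-28649 → 1001000000010111
-32214 → 1000001000101010
  1001000000010111
+ 1000001000101010
= 0001001001000001  (discard carry-out 1)
Result 0001001001000001: MSB = 0 → value 4673.
Both addends are negative but the stored result is non-negative: signed overflow. The true value -28649 + (-32214) = -60863 lies outside [-32768, 32767].

4673; overflow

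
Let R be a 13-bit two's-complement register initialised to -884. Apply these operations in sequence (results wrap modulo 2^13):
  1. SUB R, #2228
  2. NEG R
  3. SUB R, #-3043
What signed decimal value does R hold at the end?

Start: R = -884 = 1110010001100.
R = -884 − 2228 = -3112 = 1001111011000
R = −(-3112) = 3112 = 0110000101000
R = 3112 − (-3043) = 6155; wraps to -2037 = 1100000001011

-2037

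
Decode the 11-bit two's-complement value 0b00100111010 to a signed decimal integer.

314

MSB is 0, so the value is non-negative: 00100111010 = 314.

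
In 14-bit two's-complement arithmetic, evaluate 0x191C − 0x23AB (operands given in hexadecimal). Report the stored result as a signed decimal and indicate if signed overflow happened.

-2703; overflow

0x191C = 01100100011100 = 6428 (signed)
0x23AB = 10001110101011 = -7253 (signed)
Subtract via negate-and-add: invert 10001110101011 + 1 = 01110001010101 (i.e. 7253).
  01100100011100
+ 01110001010101
= 11010101110001
Result 11010101110001: MSB = 1 → 13681 − 16384 = -2703.
Both addends (after negating the subtrahend) are non-negative but the stored result is negative: signed overflow. The true value 6428 − (-7253) = 13681 lies outside [-8192, 8191].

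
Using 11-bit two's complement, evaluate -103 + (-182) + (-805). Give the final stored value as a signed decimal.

958

-103 + (-182) = -285 (11011100011)
-285 + (-805) = -1090 → wraps to 958 (01110111110)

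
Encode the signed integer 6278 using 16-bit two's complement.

0001100010000110

6278 is non-negative, so write it directly in 16 bits: 0001100010000110.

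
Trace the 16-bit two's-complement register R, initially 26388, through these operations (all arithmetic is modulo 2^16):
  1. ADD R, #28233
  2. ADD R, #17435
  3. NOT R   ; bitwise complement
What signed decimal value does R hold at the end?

Start: R = 26388 = 0110011100010100.
R = 26388 + 28233 = 54621; wraps to -10915 = 1101010101011101
R = -10915 + 17435 = 6520 = 0001100101111000
R = NOT 0001100101111000 = 1110011010000111 = -6521

-6521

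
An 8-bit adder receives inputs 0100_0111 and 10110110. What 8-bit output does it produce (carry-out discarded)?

  01000111
+ 10110110
= 11111101

11111101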